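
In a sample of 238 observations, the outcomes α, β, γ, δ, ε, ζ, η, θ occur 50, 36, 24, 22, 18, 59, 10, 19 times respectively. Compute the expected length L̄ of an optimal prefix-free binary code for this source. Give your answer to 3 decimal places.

Probabilities are the counts divided by 238.
Repeatedly combine the two least-probable nodes; the expected code length is the sum of the merged weights.
merge 5/119 + 9/119 → 2/17
merge 19/238 + 11/119 → 41/238
merge 12/119 + 2/17 → 26/119
merge 18/119 + 41/238 → 11/34
merge 25/119 + 26/119 → 3/7
merge 59/238 + 11/34 → 4/7
merge 3/7 + 4/7 → 1
L = 2/17 + 41/238 + 26/119 + 11/34 + 3/7 + 4/7 + 1 = 337/119 ≈ 2.832 bits/symbol.

2.832 bits/symbol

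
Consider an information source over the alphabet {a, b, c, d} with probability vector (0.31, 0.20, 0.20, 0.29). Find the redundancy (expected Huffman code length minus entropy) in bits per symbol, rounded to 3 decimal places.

0.030 bits

Entropy H = −Σ p log₂ p ≈ 1.9705 bits.
Huffman merges: 1/5+1/5→2/5; 29/100+31/100→3/5; 2/5+3/5→1. L = 2 ≈ 2.0000.
L − H = 2.0000 − 1.9705 = 0.030 bits.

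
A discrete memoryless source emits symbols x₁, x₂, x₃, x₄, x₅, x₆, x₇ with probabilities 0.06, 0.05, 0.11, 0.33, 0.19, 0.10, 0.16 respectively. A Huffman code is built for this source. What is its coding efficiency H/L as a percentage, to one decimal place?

98.4%

Entropy H = −Σ p log₂ p ≈ 2.5482 bits.
Huffman merges: 1/20+3/50→11/100; 1/10+11/100→21/100; 11/100+4/25→27/100; 19/100+21/100→2/5; 27/100+33/100→3/5; 2/5+3/5→1. L = 259/100 ≈ 2.5900.
Efficiency = H/L = 2.5482/2.5900 = 98.4%.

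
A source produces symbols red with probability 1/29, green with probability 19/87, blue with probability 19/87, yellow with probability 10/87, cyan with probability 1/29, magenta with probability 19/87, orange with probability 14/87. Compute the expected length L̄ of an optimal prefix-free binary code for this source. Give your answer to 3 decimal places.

Repeatedly combine the two least-probable nodes; the expected code length is the sum of the merged weights.
merge 1/29 + 1/29 → 2/29
merge 2/29 + 10/87 → 16/87
merge 14/87 + 16/87 → 10/29
merge 19/87 + 19/87 → 38/87
merge 19/87 + 10/29 → 49/87
merge 38/87 + 49/87 → 1
L = 2/29 + 16/87 + 10/29 + 38/87 + 49/87 + 1 = 226/87 ≈ 2.598 bits/symbol.

2.598 bits/symbol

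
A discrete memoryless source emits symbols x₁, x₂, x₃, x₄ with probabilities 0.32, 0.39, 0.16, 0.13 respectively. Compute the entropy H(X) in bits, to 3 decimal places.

H = −Σ pᵢ log₂ pᵢ.
−0.32·log₂(0.32) = 0.5260
−0.39·log₂(0.39) = 0.5298
−0.16·log₂(0.16) = 0.4230
−0.13·log₂(0.13) = 0.3826
Sum ≈ 1.8615 → 1.861 bits.

1.861 bits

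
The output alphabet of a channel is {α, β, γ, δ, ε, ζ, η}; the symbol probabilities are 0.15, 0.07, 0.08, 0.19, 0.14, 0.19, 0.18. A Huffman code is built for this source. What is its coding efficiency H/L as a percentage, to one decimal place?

98.3%

Entropy H = −Σ p log₂ p ≈ 2.7235 bits.
Huffman merges: 7/100+2/25→3/20; 7/50+3/20→29/100; 3/20+9/50→33/100; 19/100+19/100→19/50; 29/100+33/100→31/50; 19/50+31/50→1. L = 277/100 ≈ 2.7700.
Efficiency = H/L = 2.7235/2.7700 = 98.3%.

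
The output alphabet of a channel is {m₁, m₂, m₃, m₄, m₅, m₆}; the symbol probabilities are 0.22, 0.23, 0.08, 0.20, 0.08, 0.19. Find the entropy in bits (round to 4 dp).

H = −Σ pᵢ log₂ pᵢ.
−0.22·log₂(0.22) = 0.4806
−0.23·log₂(0.23) = 0.4877
−0.08·log₂(0.08) = 0.2915
−0.20·log₂(0.20) = 0.4644
−0.08·log₂(0.08) = 0.2915
−0.19·log₂(0.19) = 0.4552
Sum ≈ 2.4709 → 2.4709 bits.

2.4709 bits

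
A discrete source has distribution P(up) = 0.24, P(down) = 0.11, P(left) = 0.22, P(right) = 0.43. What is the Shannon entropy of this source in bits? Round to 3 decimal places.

H = −Σ pᵢ log₂ pᵢ.
−0.24·log₂(0.24) = 0.4941
−0.11·log₂(0.11) = 0.3503
−0.22·log₂(0.22) = 0.4806
−0.43·log₂(0.43) = 0.5236
Sum ≈ 1.8486 → 1.849 bits.

1.849 bits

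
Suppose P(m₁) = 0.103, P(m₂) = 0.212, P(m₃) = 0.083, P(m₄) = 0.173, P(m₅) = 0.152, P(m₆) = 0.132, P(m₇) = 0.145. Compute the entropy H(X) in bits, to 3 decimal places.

2.751 bits

H = −Σ pᵢ log₂ pᵢ.
−0.103·log₂(0.103) = 0.3378
−0.212·log₂(0.212) = 0.4744
−0.083·log₂(0.083) = 0.2980
−0.173·log₂(0.173) = 0.4379
−0.152·log₂(0.152) = 0.4131
−0.132·log₂(0.132) = 0.3856
−0.145·log₂(0.145) = 0.4040
Sum ≈ 2.7508 → 2.751 bits.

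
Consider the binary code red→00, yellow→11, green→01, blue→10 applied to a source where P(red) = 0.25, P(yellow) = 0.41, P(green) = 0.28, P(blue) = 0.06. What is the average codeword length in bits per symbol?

L̄ = Σ pᵢ·ℓᵢ = 0.25·2 + 0.41·2 + 0.28·2 + 0.06·2 = 2 bits/symbol.

2 bits/symbol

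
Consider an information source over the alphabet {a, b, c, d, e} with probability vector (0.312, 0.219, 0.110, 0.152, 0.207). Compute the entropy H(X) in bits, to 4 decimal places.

2.2379 bits

H = −Σ pᵢ log₂ pᵢ.
−0.312·log₂(0.312) = 0.5243
−0.219·log₂(0.219) = 0.4798
−0.110·log₂(0.110) = 0.3503
−0.152·log₂(0.152) = 0.4131
−0.207·log₂(0.207) = 0.4704
Sum ≈ 2.2379 → 2.2379 bits.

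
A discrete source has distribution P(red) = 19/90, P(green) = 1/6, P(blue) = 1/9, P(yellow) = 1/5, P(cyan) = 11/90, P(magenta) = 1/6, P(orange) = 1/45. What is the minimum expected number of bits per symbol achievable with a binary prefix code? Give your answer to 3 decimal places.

Repeatedly combine the two least-probable nodes; the expected code length is the sum of the merged weights.
merge 1/45 + 1/9 → 2/15
merge 11/90 + 2/15 → 23/90
merge 1/6 + 1/6 → 1/3
merge 1/5 + 19/90 → 37/90
merge 23/90 + 1/3 → 53/90
merge 37/90 + 53/90 → 1
L = 2/15 + 23/90 + 1/3 + 37/90 + 53/90 + 1 = 49/18 ≈ 2.722 bits/symbol.

2.722 bits/symbol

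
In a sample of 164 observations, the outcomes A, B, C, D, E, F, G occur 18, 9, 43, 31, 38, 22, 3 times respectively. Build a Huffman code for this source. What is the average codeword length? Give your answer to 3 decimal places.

2.573 bits/symbol

Probabilities are the counts divided by 164.
Repeatedly combine the two least-probable nodes; the expected code length is the sum of the merged weights.
merge 3/164 + 9/164 → 3/41
merge 3/41 + 9/82 → 15/82
merge 11/82 + 15/82 → 13/41
merge 31/164 + 19/82 → 69/164
merge 43/164 + 13/41 → 95/164
merge 69/164 + 95/164 → 1
L = 3/41 + 15/82 + 13/41 + 69/164 + 95/164 + 1 = 211/82 ≈ 2.573 bits/symbol.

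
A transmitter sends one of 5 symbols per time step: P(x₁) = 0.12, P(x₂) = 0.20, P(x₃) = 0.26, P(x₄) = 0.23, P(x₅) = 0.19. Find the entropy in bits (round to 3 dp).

H = −Σ pᵢ log₂ pᵢ.
−0.12·log₂(0.12) = 0.3671
−0.20·log₂(0.20) = 0.4644
−0.26·log₂(0.26) = 0.5053
−0.23·log₂(0.23) = 0.4877
−0.19·log₂(0.19) = 0.4552
Sum ≈ 2.2796 → 2.280 bits.

2.280 bits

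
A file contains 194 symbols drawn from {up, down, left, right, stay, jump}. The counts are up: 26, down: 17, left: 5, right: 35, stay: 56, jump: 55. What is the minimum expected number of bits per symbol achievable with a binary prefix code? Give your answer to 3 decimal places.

2.361 bits/symbol

Probabilities are the counts divided by 194.
Repeatedly combine the two least-probable nodes; the expected code length is the sum of the merged weights.
merge 5/194 + 17/194 → 11/97
merge 11/97 + 13/97 → 24/97
merge 35/194 + 24/97 → 83/194
merge 55/194 + 28/97 → 111/194
merge 83/194 + 111/194 → 1
L = 11/97 + 24/97 + 83/194 + 111/194 + 1 = 229/97 ≈ 2.361 bits/symbol.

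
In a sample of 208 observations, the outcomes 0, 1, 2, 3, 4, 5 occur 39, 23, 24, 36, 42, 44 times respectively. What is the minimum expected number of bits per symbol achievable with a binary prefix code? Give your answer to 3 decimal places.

Probabilities are the counts divided by 208.
Repeatedly combine the two least-probable nodes; the expected code length is the sum of the merged weights.
merge 23/208 + 3/26 → 47/208
merge 9/52 + 3/16 → 75/208
merge 21/104 + 11/52 → 43/104
merge 47/208 + 75/208 → 61/104
merge 43/104 + 61/104 → 1
L = 47/208 + 75/208 + 43/104 + 61/104 + 1 = 269/104 ≈ 2.587 bits/symbol.

2.587 bits/symbol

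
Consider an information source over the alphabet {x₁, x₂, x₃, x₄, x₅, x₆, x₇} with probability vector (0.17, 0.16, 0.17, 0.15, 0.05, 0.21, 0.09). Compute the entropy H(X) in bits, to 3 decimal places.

H = −Σ pᵢ log₂ pᵢ.
−0.17·log₂(0.17) = 0.4346
−0.16·log₂(0.16) = 0.4230
−0.17·log₂(0.17) = 0.4346
−0.15·log₂(0.15) = 0.4105
−0.05·log₂(0.05) = 0.2161
−0.21·log₂(0.21) = 0.4728
−0.09·log₂(0.09) = 0.3127
Sum ≈ 2.7043 → 2.704 bits.

2.704 bits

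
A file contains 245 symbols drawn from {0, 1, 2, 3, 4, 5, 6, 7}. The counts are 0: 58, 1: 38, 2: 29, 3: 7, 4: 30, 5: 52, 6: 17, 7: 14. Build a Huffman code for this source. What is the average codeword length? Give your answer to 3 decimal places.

2.792 bits/symbol

Probabilities are the counts divided by 245.
Repeatedly combine the two least-probable nodes; the expected code length is the sum of the merged weights.
merge 1/35 + 2/35 → 3/35
merge 17/245 + 3/35 → 38/245
merge 29/245 + 6/49 → 59/245
merge 38/245 + 38/245 → 76/245
merge 52/245 + 58/245 → 22/49
merge 59/245 + 76/245 → 27/49
merge 22/49 + 27/49 → 1
L = 3/35 + 38/245 + 59/245 + 76/245 + 22/49 + 27/49 + 1 = 684/245 ≈ 2.792 bits/symbol.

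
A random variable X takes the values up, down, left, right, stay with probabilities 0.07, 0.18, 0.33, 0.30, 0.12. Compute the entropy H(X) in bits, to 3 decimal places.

H = −Σ pᵢ log₂ pᵢ.
−0.07·log₂(0.07) = 0.2686
−0.18·log₂(0.18) = 0.4453
−0.33·log₂(0.33) = 0.5278
−0.30·log₂(0.30) = 0.5211
−0.12·log₂(0.12) = 0.3671
Sum ≈ 2.1298 → 2.130 bits.

2.130 bits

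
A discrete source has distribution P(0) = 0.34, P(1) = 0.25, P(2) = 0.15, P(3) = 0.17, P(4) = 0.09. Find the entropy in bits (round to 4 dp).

2.1870 bits

H = −Σ pᵢ log₂ pᵢ.
−0.34·log₂(0.34) = 0.5292
−0.25·log₂(0.25) = 0.5000
−0.15·log₂(0.15) = 0.4105
−0.17·log₂(0.17) = 0.4346
−0.09·log₂(0.09) = 0.3127
Sum ≈ 2.1870 → 2.1870 bits.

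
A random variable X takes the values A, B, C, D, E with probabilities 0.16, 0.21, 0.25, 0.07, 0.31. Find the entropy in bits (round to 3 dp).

H = −Σ pᵢ log₂ pᵢ.
−0.16·log₂(0.16) = 0.4230
−0.21·log₂(0.21) = 0.4728
−0.25·log₂(0.25) = 0.5000
−0.07·log₂(0.07) = 0.2686
−0.31·log₂(0.31) = 0.5238
Sum ≈ 2.1882 → 2.188 bits.

2.188 bits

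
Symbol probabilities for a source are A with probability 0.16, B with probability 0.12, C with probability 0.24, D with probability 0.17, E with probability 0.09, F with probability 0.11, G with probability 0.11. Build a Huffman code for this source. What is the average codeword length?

Repeatedly combine the two least-probable nodes; the expected code length is the sum of the merged weights.
merge 9/100 + 11/100 → 1/5
merge 11/100 + 3/25 → 23/100
merge 4/25 + 17/100 → 33/100
merge 1/5 + 23/100 → 43/100
merge 6/25 + 33/100 → 57/100
merge 43/100 + 57/100 → 1
L = 1/5 + 23/100 + 33/100 + 43/100 + 57/100 + 1 = 69/25 = 2.76 bits/symbol.

2.76 bits/symbol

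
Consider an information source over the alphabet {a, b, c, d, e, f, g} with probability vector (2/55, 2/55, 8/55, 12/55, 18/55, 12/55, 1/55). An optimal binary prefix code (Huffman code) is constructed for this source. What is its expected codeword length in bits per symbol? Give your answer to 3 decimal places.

Repeatedly combine the two least-probable nodes; the expected code length is the sum of the merged weights.
merge 1/55 + 2/55 → 3/55
merge 2/55 + 3/55 → 1/11
merge 1/11 + 8/55 → 13/55
merge 12/55 + 12/55 → 24/55
merge 13/55 + 18/55 → 31/55
merge 24/55 + 31/55 → 1
L = 3/55 + 1/11 + 13/55 + 24/55 + 31/55 + 1 = 131/55 ≈ 2.382 bits/symbol.

2.382 bits/symbol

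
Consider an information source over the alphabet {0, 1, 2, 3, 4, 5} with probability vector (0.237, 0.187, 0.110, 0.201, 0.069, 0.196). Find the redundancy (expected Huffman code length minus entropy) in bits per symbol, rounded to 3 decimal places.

0.058 bits

Entropy H = −Σ p log₂ p ≈ 2.4871 bits.
Huffman merges: 69/1000+11/100→179/1000; 179/1000+187/1000→183/500; 49/250+201/1000→397/1000; 237/1000+183/500→603/1000; 397/1000+603/1000→1. L = 509/200 ≈ 2.5450.
L − H = 2.5450 − 2.4871 = 0.058 bits.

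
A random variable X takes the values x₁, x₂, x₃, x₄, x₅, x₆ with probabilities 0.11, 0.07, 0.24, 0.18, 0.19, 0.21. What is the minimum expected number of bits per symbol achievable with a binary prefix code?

2.54 bits/symbol

Repeatedly combine the two least-probable nodes; the expected code length is the sum of the merged weights.
merge 7/100 + 11/100 → 9/50
merge 9/50 + 9/50 → 9/25
merge 19/100 + 21/100 → 2/5
merge 6/25 + 9/25 → 3/5
merge 2/5 + 3/5 → 1
L = 9/50 + 9/25 + 2/5 + 3/5 + 1 = 127/50 = 2.54 bits/symbol.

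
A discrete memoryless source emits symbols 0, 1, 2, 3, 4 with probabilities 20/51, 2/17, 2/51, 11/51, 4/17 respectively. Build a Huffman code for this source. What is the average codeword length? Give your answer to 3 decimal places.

2.137 bits/symbol

Repeatedly combine the two least-probable nodes; the expected code length is the sum of the merged weights.
merge 2/51 + 2/17 → 8/51
merge 8/51 + 11/51 → 19/51
merge 4/17 + 19/51 → 31/51
merge 20/51 + 31/51 → 1
L = 8/51 + 19/51 + 31/51 + 1 = 109/51 ≈ 2.137 bits/symbol.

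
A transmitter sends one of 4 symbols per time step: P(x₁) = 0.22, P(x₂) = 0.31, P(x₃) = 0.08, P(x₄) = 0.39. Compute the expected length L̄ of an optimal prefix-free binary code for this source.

Repeatedly combine the two least-probable nodes; the expected code length is the sum of the merged weights.
merge 2/25 + 11/50 → 3/10
merge 3/10 + 31/100 → 61/100
merge 39/100 + 61/100 → 1
L = 3/10 + 61/100 + 1 = 191/100 = 1.91 bits/symbol.

1.91 bits/symbol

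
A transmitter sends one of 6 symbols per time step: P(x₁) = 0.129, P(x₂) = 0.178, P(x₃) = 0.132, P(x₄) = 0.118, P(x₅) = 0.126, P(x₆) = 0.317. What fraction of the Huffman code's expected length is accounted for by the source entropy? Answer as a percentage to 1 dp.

98.8%

Entropy H = −Σ p log₂ p ≈ 2.4758 bits.
Huffman merges: 59/500+63/500→61/250; 129/1000+33/250→261/1000; 89/500+61/250→211/500; 261/1000+317/1000→289/500; 211/500+289/500→1. L = 501/200 ≈ 2.5050.
Efficiency = H/L = 2.4758/2.5050 = 98.8%.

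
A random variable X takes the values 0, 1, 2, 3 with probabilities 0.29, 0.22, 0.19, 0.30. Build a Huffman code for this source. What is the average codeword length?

2 bits/symbol

Repeatedly combine the two least-probable nodes; the expected code length is the sum of the merged weights.
merge 19/100 + 11/50 → 41/100
merge 29/100 + 3/10 → 59/100
merge 41/100 + 59/100 → 1
L = 41/100 + 59/100 + 1 = 2 bits/symbol.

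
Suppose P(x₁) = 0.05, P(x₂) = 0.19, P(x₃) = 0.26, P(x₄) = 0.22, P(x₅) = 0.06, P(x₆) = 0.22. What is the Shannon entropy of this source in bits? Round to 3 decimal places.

H = −Σ pᵢ log₂ pᵢ.
−0.05·log₂(0.05) = 0.2161
−0.19·log₂(0.19) = 0.4552
−0.26·log₂(0.26) = 0.5053
−0.22·log₂(0.22) = 0.4806
−0.06·log₂(0.06) = 0.2435
−0.22·log₂(0.22) = 0.4806
Sum ≈ 2.3813 → 2.381 bits.

2.381 bits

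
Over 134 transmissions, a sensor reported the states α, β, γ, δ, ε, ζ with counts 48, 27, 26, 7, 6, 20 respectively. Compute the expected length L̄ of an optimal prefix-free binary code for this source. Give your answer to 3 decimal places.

Probabilities are the counts divided by 134.
Repeatedly combine the two least-probable nodes; the expected code length is the sum of the merged weights.
merge 3/67 + 7/134 → 13/134
merge 13/134 + 10/67 → 33/134
merge 13/67 + 27/134 → 53/134
merge 33/134 + 24/67 → 81/134
merge 53/134 + 81/134 → 1
L = 13/134 + 33/134 + 53/134 + 81/134 + 1 = 157/67 ≈ 2.343 bits/symbol.

2.343 bits/symbol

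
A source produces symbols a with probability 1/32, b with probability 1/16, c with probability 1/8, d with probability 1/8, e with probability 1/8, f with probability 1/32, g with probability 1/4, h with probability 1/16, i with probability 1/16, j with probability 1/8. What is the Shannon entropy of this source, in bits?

3.0625 bits

Each probability is a power of 1/2, so log₂(1/p) is an integer.
H = Σ p·log₂(1/p) = 1/32·5 + 1/16·4 + 1/8·3 + 1/8·3 + 1/8·3 + 1/32·5 + 1/4·2 + 1/16·4 + 1/16·4 + 1/8·3 = 3.0625 bits.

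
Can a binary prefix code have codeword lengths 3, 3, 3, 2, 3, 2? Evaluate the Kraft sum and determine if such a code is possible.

1; yes

With common denominator 2^3 = 8: Σ 2^(−ℓᵢ) = 1/8 + 1/8 + 1/8 + 2/8 + 1/8 + 2/8 = 8/8 = 1.
Kraft's inequality requires Σ ≤ 1; here Σ = 1 ≤ 1, so such a prefix code exists.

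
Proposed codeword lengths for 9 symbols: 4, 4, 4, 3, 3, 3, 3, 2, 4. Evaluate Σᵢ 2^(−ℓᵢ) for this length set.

With common denominator 2^4 = 16: Σ 2^(−ℓᵢ) = 1/16 + 1/16 + 1/16 + 2/16 + 2/16 + 2/16 + 2/16 + 4/16 + 1/16 = 16/16 = 1.

1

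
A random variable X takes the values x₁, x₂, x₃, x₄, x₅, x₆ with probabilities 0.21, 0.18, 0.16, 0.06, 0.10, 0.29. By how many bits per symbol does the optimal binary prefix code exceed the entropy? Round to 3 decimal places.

0.045 bits

Entropy H = −Σ p log₂ p ≈ 2.4348 bits.
Huffman merges: 3/50+1/10→4/25; 4/25+4/25→8/25; 9/50+21/100→39/100; 29/100+8/25→61/100; 39/100+61/100→1. L = 62/25 ≈ 2.4800.
L − H = 2.4800 − 2.4348 = 0.045 bits.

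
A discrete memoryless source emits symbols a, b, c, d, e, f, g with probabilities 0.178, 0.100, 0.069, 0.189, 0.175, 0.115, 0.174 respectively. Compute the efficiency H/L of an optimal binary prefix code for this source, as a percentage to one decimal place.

Entropy H = −Σ p log₂ p ≈ 2.7337 bits.
Huffman merges: 69/1000+1/10→169/1000; 23/200+169/1000→71/250; 87/500+7/40→349/1000; 89/500+189/1000→367/1000; 71/250+349/1000→633/1000; 367/1000+633/1000→1. L = 1401/500 ≈ 2.8020.
Efficiency = H/L = 2.7337/2.8020 = 97.6%.

97.6%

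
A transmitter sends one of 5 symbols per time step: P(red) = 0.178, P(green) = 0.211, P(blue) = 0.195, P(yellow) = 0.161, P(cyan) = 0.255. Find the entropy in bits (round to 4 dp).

2.3037 bits

H = −Σ pᵢ log₂ pᵢ.
−0.178·log₂(0.178) = 0.4432
−0.211·log₂(0.211) = 0.4736
−0.195·log₂(0.195) = 0.4599
−0.161·log₂(0.161) = 0.4242
−0.255·log₂(0.255) = 0.5027
Sum ≈ 2.3037 → 2.3037 bits.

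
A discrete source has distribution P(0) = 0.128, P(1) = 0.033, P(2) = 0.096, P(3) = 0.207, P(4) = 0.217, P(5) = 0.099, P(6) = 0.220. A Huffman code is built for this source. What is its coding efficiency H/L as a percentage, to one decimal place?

Entropy H = −Σ p log₂ p ≈ 2.6261 bits.
Huffman merges: 33/1000+12/125→129/1000; 99/1000+16/125→227/1000; 129/1000+207/1000→42/125; 217/1000+11/50→437/1000; 227/1000+42/125→563/1000; 437/1000+563/1000→1. L = 673/250 ≈ 2.6920.
Efficiency = H/L = 2.6261/2.6920 = 97.6%.

97.6%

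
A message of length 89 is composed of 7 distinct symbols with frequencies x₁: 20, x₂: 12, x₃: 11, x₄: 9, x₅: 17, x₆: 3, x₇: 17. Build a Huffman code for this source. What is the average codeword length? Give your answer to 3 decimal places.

2.719 bits/symbol

Probabilities are the counts divided by 89.
Repeatedly combine the two least-probable nodes; the expected code length is the sum of the merged weights.
merge 3/89 + 9/89 → 12/89
merge 11/89 + 12/89 → 23/89
merge 12/89 + 17/89 → 29/89
merge 17/89 + 20/89 → 37/89
merge 23/89 + 29/89 → 52/89
merge 37/89 + 52/89 → 1
L = 12/89 + 23/89 + 29/89 + 37/89 + 52/89 + 1 = 242/89 ≈ 2.719 bits/symbol.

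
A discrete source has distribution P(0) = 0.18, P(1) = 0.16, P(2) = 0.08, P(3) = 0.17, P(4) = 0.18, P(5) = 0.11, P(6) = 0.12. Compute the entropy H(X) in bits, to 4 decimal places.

2.7571 bits

H = −Σ pᵢ log₂ pᵢ.
−0.18·log₂(0.18) = 0.4453
−0.16·log₂(0.16) = 0.4230
−0.08·log₂(0.08) = 0.2915
−0.17·log₂(0.17) = 0.4346
−0.18·log₂(0.18) = 0.4453
−0.11·log₂(0.11) = 0.3503
−0.12·log₂(0.12) = 0.3671
Sum ≈ 2.7571 → 2.7571 bits.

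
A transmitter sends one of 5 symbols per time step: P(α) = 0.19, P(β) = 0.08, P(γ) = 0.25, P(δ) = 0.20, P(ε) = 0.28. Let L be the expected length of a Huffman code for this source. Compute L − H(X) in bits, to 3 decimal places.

Entropy H = −Σ p log₂ p ≈ 2.2253 bits.
Huffman merges: 2/25+19/100→27/100; 1/5+1/4→9/20; 27/100+7/25→11/20; 9/20+11/20→1. L = 227/100 ≈ 2.2700.
L − H = 2.2700 − 2.2253 = 0.045 bits.

0.045 bits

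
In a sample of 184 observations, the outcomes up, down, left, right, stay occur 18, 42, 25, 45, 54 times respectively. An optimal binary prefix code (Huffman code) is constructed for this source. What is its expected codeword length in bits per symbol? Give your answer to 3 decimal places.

2.234 bits/symbol

Probabilities are the counts divided by 184.
Repeatedly combine the two least-probable nodes; the expected code length is the sum of the merged weights.
merge 9/92 + 25/184 → 43/184
merge 21/92 + 43/184 → 85/184
merge 45/184 + 27/92 → 99/184
merge 85/184 + 99/184 → 1
L = 43/184 + 85/184 + 99/184 + 1 = 411/184 ≈ 2.234 bits/symbol.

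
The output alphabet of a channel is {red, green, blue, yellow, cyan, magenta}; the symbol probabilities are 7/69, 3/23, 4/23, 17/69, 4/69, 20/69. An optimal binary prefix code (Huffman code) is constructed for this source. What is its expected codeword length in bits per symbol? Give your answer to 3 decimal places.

2.449 bits/symbol

Repeatedly combine the two least-probable nodes; the expected code length is the sum of the merged weights.
merge 4/69 + 7/69 → 11/69
merge 3/23 + 11/69 → 20/69
merge 4/23 + 17/69 → 29/69
merge 20/69 + 20/69 → 40/69
merge 29/69 + 40/69 → 1
L = 11/69 + 20/69 + 29/69 + 40/69 + 1 = 169/69 ≈ 2.449 bits/symbol.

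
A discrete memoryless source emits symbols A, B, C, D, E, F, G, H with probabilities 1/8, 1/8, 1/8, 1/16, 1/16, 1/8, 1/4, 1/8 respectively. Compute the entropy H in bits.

2.875 bits

Each probability is a power of 1/2, so log₂(1/p) is an integer.
H = Σ p·log₂(1/p) = 1/8·3 + 1/8·3 + 1/8·3 + 1/16·4 + 1/16·4 + 1/8·3 + 1/4·2 + 1/8·3 = 2.875 bits.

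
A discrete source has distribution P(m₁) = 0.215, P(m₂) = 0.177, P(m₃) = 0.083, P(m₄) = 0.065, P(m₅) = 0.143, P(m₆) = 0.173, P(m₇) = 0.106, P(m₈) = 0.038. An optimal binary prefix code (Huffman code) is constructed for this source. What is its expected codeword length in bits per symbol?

2.888 bits/symbol

Repeatedly combine the two least-probable nodes; the expected code length is the sum of the merged weights.
merge 19/500 + 13/200 → 103/1000
merge 83/1000 + 103/1000 → 93/500
merge 53/500 + 143/1000 → 249/1000
merge 173/1000 + 177/1000 → 7/20
merge 93/500 + 43/200 → 401/1000
merge 249/1000 + 7/20 → 599/1000
merge 401/1000 + 599/1000 → 1
L = 103/1000 + 93/500 + 249/1000 + 7/20 + 401/1000 + 599/1000 + 1 = 361/125 = 2.888 bits/symbol.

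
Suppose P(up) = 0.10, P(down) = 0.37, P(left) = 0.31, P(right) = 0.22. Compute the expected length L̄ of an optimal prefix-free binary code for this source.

Repeatedly combine the two least-probable nodes; the expected code length is the sum of the merged weights.
merge 1/10 + 11/50 → 8/25
merge 31/100 + 8/25 → 63/100
merge 37/100 + 63/100 → 1
L = 8/25 + 63/100 + 1 = 39/20 = 1.95 bits/symbol.

1.95 bits/symbol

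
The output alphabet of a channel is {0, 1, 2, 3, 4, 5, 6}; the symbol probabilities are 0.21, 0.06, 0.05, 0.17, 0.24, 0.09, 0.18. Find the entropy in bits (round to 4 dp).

H = −Σ pᵢ log₂ pᵢ.
−0.21·log₂(0.21) = 0.4728
−0.06·log₂(0.06) = 0.2435
−0.05·log₂(0.05) = 0.2161
−0.17·log₂(0.17) = 0.4346
−0.24·log₂(0.24) = 0.4941
−0.09·log₂(0.09) = 0.3127
−0.18·log₂(0.18) = 0.4453
Sum ≈ 2.6191 → 2.6191 bits.

2.6191 bits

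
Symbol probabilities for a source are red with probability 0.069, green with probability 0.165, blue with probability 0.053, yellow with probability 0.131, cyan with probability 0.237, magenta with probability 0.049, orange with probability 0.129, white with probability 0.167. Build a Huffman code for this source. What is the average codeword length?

2.865 bits/symbol

Repeatedly combine the two least-probable nodes; the expected code length is the sum of the merged weights.
merge 49/1000 + 53/1000 → 51/500
merge 69/1000 + 51/500 → 171/1000
merge 129/1000 + 131/1000 → 13/50
merge 33/200 + 167/1000 → 83/250
merge 171/1000 + 237/1000 → 51/125
merge 13/50 + 83/250 → 74/125
merge 51/125 + 74/125 → 1
L = 51/500 + 171/1000 + 13/50 + 83/250 + 51/125 + 74/125 + 1 = 573/200 = 2.865 bits/symbol.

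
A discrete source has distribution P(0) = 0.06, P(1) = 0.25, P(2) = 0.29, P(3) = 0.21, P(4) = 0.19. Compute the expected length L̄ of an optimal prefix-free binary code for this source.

2.25 bits/symbol

Repeatedly combine the two least-probable nodes; the expected code length is the sum of the merged weights.
merge 3/50 + 19/100 → 1/4
merge 21/100 + 1/4 → 23/50
merge 1/4 + 29/100 → 27/50
merge 23/50 + 27/50 → 1
L = 1/4 + 23/50 + 27/50 + 1 = 9/4 = 2.25 bits/symbol.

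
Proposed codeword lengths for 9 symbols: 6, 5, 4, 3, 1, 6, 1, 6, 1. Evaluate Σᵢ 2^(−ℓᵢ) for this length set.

With common denominator 2^6 = 64: Σ 2^(−ℓᵢ) = 1/64 + 2/64 + 4/64 + 8/64 + 32/64 + 1/64 + 32/64 + 1/64 + 32/64 = 113/64 = 1.765625.

1.765625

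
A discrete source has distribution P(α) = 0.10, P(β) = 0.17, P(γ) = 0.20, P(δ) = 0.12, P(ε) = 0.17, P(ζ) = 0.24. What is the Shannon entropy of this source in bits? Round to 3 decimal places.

2.527 bits

H = −Σ pᵢ log₂ pᵢ.
−0.10·log₂(0.10) = 0.3322
−0.17·log₂(0.17) = 0.4346
−0.20·log₂(0.20) = 0.4644
−0.12·log₂(0.12) = 0.3671
−0.17·log₂(0.17) = 0.4346
−0.24·log₂(0.24) = 0.4941
Sum ≈ 2.5270 → 2.527 bits.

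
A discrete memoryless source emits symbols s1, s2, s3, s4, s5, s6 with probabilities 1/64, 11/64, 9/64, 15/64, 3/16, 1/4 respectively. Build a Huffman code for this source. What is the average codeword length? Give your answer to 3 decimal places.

Repeatedly combine the two least-probable nodes; the expected code length is the sum of the merged weights.
merge 1/64 + 9/64 → 5/32
merge 5/32 + 11/64 → 21/64
merge 3/16 + 15/64 → 27/64
merge 1/4 + 21/64 → 37/64
merge 27/64 + 37/64 → 1
L = 5/32 + 21/64 + 27/64 + 37/64 + 1 = 159/64 ≈ 2.484 bits/symbol.

2.484 bits/symbol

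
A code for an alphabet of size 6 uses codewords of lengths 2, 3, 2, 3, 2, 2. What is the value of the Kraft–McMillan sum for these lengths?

With common denominator 2^3 = 8: Σ 2^(−ℓᵢ) = 2/8 + 1/8 + 2/8 + 1/8 + 2/8 + 2/8 = 10/8 = 1.25.

1.25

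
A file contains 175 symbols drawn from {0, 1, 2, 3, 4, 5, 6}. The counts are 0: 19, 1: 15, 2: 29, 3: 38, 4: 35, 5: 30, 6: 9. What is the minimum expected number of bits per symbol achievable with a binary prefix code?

2.72 bits/symbol

Probabilities are the counts divided by 175.
Repeatedly combine the two least-probable nodes; the expected code length is the sum of the merged weights.
merge 9/175 + 3/35 → 24/175
merge 19/175 + 24/175 → 43/175
merge 29/175 + 6/35 → 59/175
merge 1/5 + 38/175 → 73/175
merge 43/175 + 59/175 → 102/175
merge 73/175 + 102/175 → 1
L = 24/175 + 43/175 + 59/175 + 73/175 + 102/175 + 1 = 68/25 = 2.72 bits/symbol.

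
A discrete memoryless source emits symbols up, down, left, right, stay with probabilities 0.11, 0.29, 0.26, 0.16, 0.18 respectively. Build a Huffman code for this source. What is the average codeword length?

2.27 bits/symbol

Repeatedly combine the two least-probable nodes; the expected code length is the sum of the merged weights.
merge 11/100 + 4/25 → 27/100
merge 9/50 + 13/50 → 11/25
merge 27/100 + 29/100 → 14/25
merge 11/25 + 14/25 → 1
L = 27/100 + 11/25 + 14/25 + 1 = 227/100 = 2.27 bits/symbol.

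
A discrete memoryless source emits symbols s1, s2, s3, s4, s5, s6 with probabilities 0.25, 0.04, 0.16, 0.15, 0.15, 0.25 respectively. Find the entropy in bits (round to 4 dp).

H = −Σ pᵢ log₂ pᵢ.
−0.25·log₂(0.25) = 0.5000
−0.04·log₂(0.04) = 0.1858
−0.16·log₂(0.16) = 0.4230
−0.15·log₂(0.15) = 0.4105
−0.15·log₂(0.15) = 0.4105
−0.25·log₂(0.25) = 0.5000
Sum ≈ 2.4299 → 2.4299 bits.

2.4299 bits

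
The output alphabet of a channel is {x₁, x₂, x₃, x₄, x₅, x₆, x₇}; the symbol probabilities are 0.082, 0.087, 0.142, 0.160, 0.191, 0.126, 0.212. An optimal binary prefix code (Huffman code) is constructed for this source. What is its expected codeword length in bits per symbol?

2.766 bits/symbol

Repeatedly combine the two least-probable nodes; the expected code length is the sum of the merged weights.
merge 41/500 + 87/1000 → 169/1000
merge 63/500 + 71/500 → 67/250
merge 4/25 + 169/1000 → 329/1000
merge 191/1000 + 53/250 → 403/1000
merge 67/250 + 329/1000 → 597/1000
merge 403/1000 + 597/1000 → 1
L = 169/1000 + 67/250 + 329/1000 + 403/1000 + 597/1000 + 1 = 1383/500 = 2.766 bits/symbol.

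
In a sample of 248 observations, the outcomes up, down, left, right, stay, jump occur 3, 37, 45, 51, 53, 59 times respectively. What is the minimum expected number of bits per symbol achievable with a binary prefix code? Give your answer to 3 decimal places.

Probabilities are the counts divided by 248.
Repeatedly combine the two least-probable nodes; the expected code length is the sum of the merged weights.
merge 3/248 + 37/248 → 5/31
merge 5/31 + 45/248 → 85/248
merge 51/248 + 53/248 → 13/31
merge 59/248 + 85/248 → 18/31
merge 13/31 + 18/31 → 1
L = 5/31 + 85/248 + 13/31 + 18/31 + 1 = 621/248 ≈ 2.504 bits/symbol.

2.504 bits/symbol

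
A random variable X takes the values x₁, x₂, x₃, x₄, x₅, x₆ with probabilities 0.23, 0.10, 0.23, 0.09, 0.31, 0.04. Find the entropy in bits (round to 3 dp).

H = −Σ pᵢ log₂ pᵢ.
−0.23·log₂(0.23) = 0.4877
−0.10·log₂(0.10) = 0.3322
−0.23·log₂(0.23) = 0.4877
−0.09·log₂(0.09) = 0.3127
−0.31·log₂(0.31) = 0.5238
−0.04·log₂(0.04) = 0.1858
Sum ≈ 2.3297 → 2.330 bits.

2.330 bits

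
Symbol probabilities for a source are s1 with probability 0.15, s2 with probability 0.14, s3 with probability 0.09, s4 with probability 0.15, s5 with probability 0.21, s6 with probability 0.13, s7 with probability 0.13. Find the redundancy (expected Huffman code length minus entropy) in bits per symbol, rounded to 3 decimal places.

Entropy H = −Σ p log₂ p ≈ 2.7690 bits.
Huffman merges: 9/100+13/100→11/50; 13/100+7/50→27/100; 3/20+3/20→3/10; 21/100+11/50→43/100; 27/100+3/10→57/100; 43/100+57/100→1. L = 279/100 ≈ 2.7900.
L − H = 2.7900 − 2.7690 = 0.021 bits.

0.021 bits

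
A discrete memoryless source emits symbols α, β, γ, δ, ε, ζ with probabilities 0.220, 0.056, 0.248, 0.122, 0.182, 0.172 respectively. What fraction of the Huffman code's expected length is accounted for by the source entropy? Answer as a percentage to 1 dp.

97.6%

Entropy H = −Σ p log₂ p ≈ 2.4667 bits.
Huffman merges: 7/125+61/500→89/500; 43/250+89/500→7/20; 91/500+11/50→201/500; 31/125+7/20→299/500; 201/500+299/500→1. L = 316/125 ≈ 2.5280.
Efficiency = H/L = 2.4667/2.5280 = 97.6%.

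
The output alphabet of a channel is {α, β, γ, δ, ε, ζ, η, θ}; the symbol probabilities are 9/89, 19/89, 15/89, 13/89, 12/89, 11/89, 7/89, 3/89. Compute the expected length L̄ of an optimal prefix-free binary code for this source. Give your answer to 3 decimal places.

Repeatedly combine the two least-probable nodes; the expected code length is the sum of the merged weights.
merge 3/89 + 7/89 → 10/89
merge 9/89 + 10/89 → 19/89
merge 11/89 + 12/89 → 23/89
merge 13/89 + 15/89 → 28/89
merge 19/89 + 19/89 → 38/89
merge 23/89 + 28/89 → 51/89
merge 38/89 + 51/89 → 1
L = 10/89 + 19/89 + 23/89 + 28/89 + 38/89 + 51/89 + 1 = 258/89 ≈ 2.899 bits/symbol.

2.899 bits/symbol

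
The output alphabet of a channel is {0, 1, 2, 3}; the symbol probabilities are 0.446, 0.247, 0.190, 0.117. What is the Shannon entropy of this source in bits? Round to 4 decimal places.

1.8352 bits

H = −Σ pᵢ log₂ pᵢ.
−0.446·log₂(0.446) = 0.5195
−0.247·log₂(0.247) = 0.4983
−0.190·log₂(0.190) = 0.4552
−0.117·log₂(0.117) = 0.3622
Sum ≈ 1.8352 → 1.8352 bits.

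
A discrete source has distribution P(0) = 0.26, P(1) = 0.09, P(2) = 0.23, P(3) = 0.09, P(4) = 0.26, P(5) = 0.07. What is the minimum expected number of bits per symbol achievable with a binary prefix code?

Repeatedly combine the two least-probable nodes; the expected code length is the sum of the merged weights.
merge 7/100 + 9/100 → 4/25
merge 9/100 + 4/25 → 1/4
merge 23/100 + 1/4 → 12/25
merge 13/50 + 13/50 → 13/25
merge 12/25 + 13/25 → 1
L = 4/25 + 1/4 + 12/25 + 13/25 + 1 = 241/100 = 2.41 bits/symbol.

2.41 bits/symbol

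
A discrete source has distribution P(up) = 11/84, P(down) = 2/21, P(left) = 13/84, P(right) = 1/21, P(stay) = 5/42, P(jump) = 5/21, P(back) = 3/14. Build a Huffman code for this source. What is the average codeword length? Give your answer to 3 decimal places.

2.690 bits/symbol

Repeatedly combine the two least-probable nodes; the expected code length is the sum of the merged weights.
merge 1/21 + 2/21 → 1/7
merge 5/42 + 11/84 → 1/4
merge 1/7 + 13/84 → 25/84
merge 3/14 + 5/21 → 19/42
merge 1/4 + 25/84 → 23/42
merge 19/42 + 23/42 → 1
L = 1/7 + 1/4 + 25/84 + 19/42 + 23/42 + 1 = 113/42 ≈ 2.690 bits/symbol.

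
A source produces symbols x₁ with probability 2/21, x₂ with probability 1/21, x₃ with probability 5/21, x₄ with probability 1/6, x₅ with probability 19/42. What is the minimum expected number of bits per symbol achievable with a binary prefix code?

2 bits/symbol

Repeatedly combine the two least-probable nodes; the expected code length is the sum of the merged weights.
merge 1/21 + 2/21 → 1/7
merge 1/7 + 1/6 → 13/42
merge 5/21 + 13/42 → 23/42
merge 19/42 + 23/42 → 1
L = 1/7 + 13/42 + 23/42 + 1 = 2 bits/symbol.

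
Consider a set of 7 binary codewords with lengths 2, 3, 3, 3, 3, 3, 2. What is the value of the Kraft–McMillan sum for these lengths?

With common denominator 2^3 = 8: Σ 2^(−ℓᵢ) = 2/8 + 1/8 + 1/8 + 1/8 + 1/8 + 1/8 + 2/8 = 9/8 = 1.125.

1.125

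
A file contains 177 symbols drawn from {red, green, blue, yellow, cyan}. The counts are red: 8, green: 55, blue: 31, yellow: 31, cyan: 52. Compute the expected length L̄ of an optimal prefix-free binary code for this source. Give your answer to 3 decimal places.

Probabilities are the counts divided by 177.
Repeatedly combine the two least-probable nodes; the expected code length is the sum of the merged weights.
merge 8/177 + 31/177 → 13/59
merge 31/177 + 13/59 → 70/177
merge 52/177 + 55/177 → 107/177
merge 70/177 + 107/177 → 1
L = 13/59 + 70/177 + 107/177 + 1 = 131/59 ≈ 2.220 bits/symbol.

2.220 bits/symbol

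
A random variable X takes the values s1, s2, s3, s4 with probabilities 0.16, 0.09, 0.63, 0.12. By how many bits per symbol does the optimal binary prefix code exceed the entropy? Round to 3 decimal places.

Entropy H = −Σ p log₂ p ≈ 1.5227 bits.
Huffman merges: 9/100+3/25→21/100; 4/25+21/100→37/100; 37/100+63/100→1. L = 79/50 ≈ 1.5800.
L − H = 1.5800 − 1.5227 = 0.057 bits.

0.057 bits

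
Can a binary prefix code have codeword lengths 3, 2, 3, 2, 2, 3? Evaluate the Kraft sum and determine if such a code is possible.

1.125; no

With common denominator 2^3 = 8: Σ 2^(−ℓᵢ) = 1/8 + 2/8 + 1/8 + 2/8 + 2/8 + 1/8 = 9/8 = 1.125.
Kraft's inequality requires Σ ≤ 1; here Σ = 1.125 > 1, so no such prefix code exists.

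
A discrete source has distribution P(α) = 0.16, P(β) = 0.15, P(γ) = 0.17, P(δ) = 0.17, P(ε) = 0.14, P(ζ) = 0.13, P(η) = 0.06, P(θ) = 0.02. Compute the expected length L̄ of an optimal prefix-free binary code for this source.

2.91 bits/symbol

Repeatedly combine the two least-probable nodes; the expected code length is the sum of the merged weights.
merge 1/50 + 3/50 → 2/25
merge 2/25 + 13/100 → 21/100
merge 7/50 + 3/20 → 29/100
merge 4/25 + 17/100 → 33/100
merge 17/100 + 21/100 → 19/50
merge 29/100 + 33/100 → 31/50
merge 19/50 + 31/50 → 1
L = 2/25 + 21/100 + 29/100 + 33/100 + 19/50 + 31/50 + 1 = 291/100 = 2.91 bits/symbol.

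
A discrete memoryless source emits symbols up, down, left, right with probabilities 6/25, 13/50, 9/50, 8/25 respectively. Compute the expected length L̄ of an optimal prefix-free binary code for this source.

Repeatedly combine the two least-probable nodes; the expected code length is the sum of the merged weights.
merge 9/50 + 6/25 → 21/50
merge 13/50 + 8/25 → 29/50
merge 21/50 + 29/50 → 1
L = 21/50 + 29/50 + 1 = 2 bits/symbol.

2 bits/symbol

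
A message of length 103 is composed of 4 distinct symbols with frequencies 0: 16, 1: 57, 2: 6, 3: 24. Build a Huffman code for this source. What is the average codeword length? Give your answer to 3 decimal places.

1.660 bits/symbol

Probabilities are the counts divided by 103.
Repeatedly combine the two least-probable nodes; the expected code length is the sum of the merged weights.
merge 6/103 + 16/103 → 22/103
merge 22/103 + 24/103 → 46/103
merge 46/103 + 57/103 → 1
L = 22/103 + 46/103 + 1 = 171/103 ≈ 1.660 bits/symbol.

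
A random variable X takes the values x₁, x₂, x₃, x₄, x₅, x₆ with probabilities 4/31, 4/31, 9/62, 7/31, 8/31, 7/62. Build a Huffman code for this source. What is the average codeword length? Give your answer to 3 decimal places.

Repeatedly combine the two least-probable nodes; the expected code length is the sum of the merged weights.
merge 7/62 + 4/31 → 15/62
merge 4/31 + 9/62 → 17/62
merge 7/31 + 15/62 → 29/62
merge 8/31 + 17/62 → 33/62
merge 29/62 + 33/62 → 1
L = 15/62 + 17/62 + 29/62 + 33/62 + 1 = 78/31 ≈ 2.516 bits/symbol.

2.516 bits/symbol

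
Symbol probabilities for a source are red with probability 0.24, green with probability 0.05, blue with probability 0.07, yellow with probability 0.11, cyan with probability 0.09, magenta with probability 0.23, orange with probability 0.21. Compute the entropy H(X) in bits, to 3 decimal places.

2.602 bits

H = −Σ pᵢ log₂ pᵢ.
−0.24·log₂(0.24) = 0.4941
−0.05·log₂(0.05) = 0.2161
−0.07·log₂(0.07) = 0.2686
−0.11·log₂(0.11) = 0.3503
−0.09·log₂(0.09) = 0.3127
−0.23·log₂(0.23) = 0.4877
−0.21·log₂(0.21) = 0.4728
Sum ≈ 2.6022 → 2.602 bits.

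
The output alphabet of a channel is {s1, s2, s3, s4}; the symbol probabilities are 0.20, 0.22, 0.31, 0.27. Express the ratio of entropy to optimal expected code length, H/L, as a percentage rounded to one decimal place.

98.9%

Entropy H = −Σ p log₂ p ≈ 1.9788 bits.
Huffman merges: 1/5+11/50→21/50; 27/100+31/100→29/50; 21/50+29/50→1. L = 2 ≈ 2.0000.
Efficiency = H/L = 1.9788/2.0000 = 98.9%.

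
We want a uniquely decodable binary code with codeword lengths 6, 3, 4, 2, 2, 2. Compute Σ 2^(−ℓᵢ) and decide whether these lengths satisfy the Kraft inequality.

With common denominator 2^6 = 64: Σ 2^(−ℓᵢ) = 1/64 + 8/64 + 4/64 + 16/64 + 16/64 + 16/64 = 61/64 = 0.953125.
Kraft's inequality requires Σ ≤ 1; here Σ = 0.953125 ≤ 1, so such a prefix code exists.

0.953125; yes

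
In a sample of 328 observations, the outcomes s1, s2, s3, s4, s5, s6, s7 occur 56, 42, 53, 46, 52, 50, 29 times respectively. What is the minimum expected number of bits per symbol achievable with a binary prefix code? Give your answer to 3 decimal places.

2.829 bits/symbol

Probabilities are the counts divided by 328.
Repeatedly combine the two least-probable nodes; the expected code length is the sum of the merged weights.
merge 29/328 + 21/164 → 71/328
merge 23/164 + 25/164 → 12/41
merge 13/82 + 53/328 → 105/328
merge 7/41 + 71/328 → 127/328
merge 12/41 + 105/328 → 201/328
merge 127/328 + 201/328 → 1
L = 71/328 + 12/41 + 105/328 + 127/328 + 201/328 + 1 = 116/41 ≈ 2.829 bits/symbol.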